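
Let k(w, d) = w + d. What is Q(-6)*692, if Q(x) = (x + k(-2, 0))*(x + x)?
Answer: 66432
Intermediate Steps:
k(w, d) = d + w
Q(x) = 2*x*(-2 + x) (Q(x) = (x + (0 - 2))*(x + x) = (x - 2)*(2*x) = (-2 + x)*(2*x) = 2*x*(-2 + x))
Q(-6)*692 = (2*(-6)*(-2 - 6))*692 = (2*(-6)*(-8))*692 = 96*692 = 66432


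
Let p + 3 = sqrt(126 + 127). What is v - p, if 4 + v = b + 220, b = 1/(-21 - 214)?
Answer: 51464/235 - sqrt(253) ≈ 203.09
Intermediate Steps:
b = -1/235 (b = 1/(-235) = -1/235 ≈ -0.0042553)
v = 50759/235 (v = -4 + (-1/235 + 220) = -4 + 51699/235 = 50759/235 ≈ 216.00)
p = -3 + sqrt(253) (p = -3 + sqrt(126 + 127) = -3 + sqrt(253) ≈ 12.906)
v - p = 50759/235 - (-3 + sqrt(253)) = 50759/235 + (3 - sqrt(253)) = 51464/235 - sqrt(253)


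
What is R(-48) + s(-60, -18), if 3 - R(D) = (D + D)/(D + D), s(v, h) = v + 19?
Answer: -39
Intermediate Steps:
s(v, h) = 19 + v
R(D) = 2 (R(D) = 3 - (D + D)/(D + D) = 3 - 2*D/(2*D) = 3 - 2*D*1/(2*D) = 3 - 1*1 = 3 - 1 = 2)
R(-48) + s(-60, -18) = 2 + (19 - 60) = 2 - 41 = -39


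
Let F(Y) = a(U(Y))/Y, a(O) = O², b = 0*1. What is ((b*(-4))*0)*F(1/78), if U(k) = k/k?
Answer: 0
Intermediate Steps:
b = 0
U(k) = 1
F(Y) = 1/Y (F(Y) = 1²/Y = 1/Y)
((b*(-4))*0)*F(1/78) = ((0*(-4))*0)/(1/78) = (0*0)/(1/78) = 0*78 = 0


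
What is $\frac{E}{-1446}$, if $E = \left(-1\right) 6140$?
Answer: $\frac{3070}{723} \approx 4.2462$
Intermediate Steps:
$E = -6140$
$\frac{E}{-1446} = - \frac{6140}{-1446} = \left(-6140\right) \left(- \frac{1}{1446}\right) = \frac{3070}{723}$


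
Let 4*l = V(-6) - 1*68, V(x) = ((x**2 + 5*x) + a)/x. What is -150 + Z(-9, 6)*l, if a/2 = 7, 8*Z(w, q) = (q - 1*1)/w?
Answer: -64265/432 ≈ -148.76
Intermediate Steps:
Z(w, q) = (-1 + q)/(8*w) (Z(w, q) = ((q - 1*1)/w)/8 = ((q - 1)/w)/8 = ((-1 + q)/w)/8 = (-1 + q)/(8*w))
a = 14 (a = 2*7 = 14)
V(x) = (14 + x**2 + 5*x)/x (V(x) = ((x**2 + 5*x) + 14)/x = (14 + x**2 + 5*x)/x)
l = -107/6 (l = ((5 - 6 + 14/(-6)) - 1*68)/4 = ((5 - 6 + 14*(-1/6)) - 68)/4 = ((5 - 6 - 7/3) - 68)/4 = (-10/3 - 68)/4 = (1/4)*(-214/3) = -107/6 ≈ -17.833)
-150 + Z(-9, 6)*l = -150 + ((1/8)*(-1 + 6)/(-9))*(-107/6) = -150 + ((1/8)*(-1/9)*5)*(-107/6) = -150 - 5/72*(-107/6) = -150 + 535/432 = -64265/432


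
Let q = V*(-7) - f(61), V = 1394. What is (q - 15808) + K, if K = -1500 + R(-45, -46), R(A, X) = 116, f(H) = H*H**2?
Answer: -253931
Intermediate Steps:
f(H) = H**3
q = -236739 (q = 1394*(-7) - 1*61**3 = -9758 - 1*226981 = -9758 - 226981 = -236739)
K = -1384 (K = -1500 + 116 = -1384)
(q - 15808) + K = (-236739 - 15808) - 1384 = -252547 - 1384 = -253931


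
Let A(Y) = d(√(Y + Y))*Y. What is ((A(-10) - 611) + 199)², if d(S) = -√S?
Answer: 4*(206 - 5*√2*5^(¼)*√I)² ≈ 1.5742e+5 - 11874.0*I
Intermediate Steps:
A(Y) = -2^(¼)*Y^(5/4) (A(Y) = (-√(√(Y + Y)))*Y = (-√(√(2*Y)))*Y = (-√(√2*√Y))*Y = (-2^(¼)*Y^(¼))*Y = -2^(¼)*Y^(5/4))
((A(-10) - 611) + 199)² = ((-2^(¼)*(-10)^(5/4) - 611) + 199)² = ((-2^(¼)*(-10*(-10)^(¼)) - 611) + 199)² = ((10*(-5)^(¼)*√2 - 611) + 199)² = ((-611 + 10*(-5)^(¼)*√2) + 199)² = (-412 + 10*(-5)^(¼)*√2)²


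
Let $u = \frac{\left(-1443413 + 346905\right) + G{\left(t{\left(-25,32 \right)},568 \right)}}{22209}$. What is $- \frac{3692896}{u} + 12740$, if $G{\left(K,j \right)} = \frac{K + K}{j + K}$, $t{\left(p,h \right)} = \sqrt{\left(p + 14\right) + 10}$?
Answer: $\frac{8488938306036110463188}{96975412451377993} + \frac{23292409742976 i}{96975412451377993} \approx 87537.0 + 0.00024019 i$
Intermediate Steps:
$t{\left(p,h \right)} = \sqrt{24 + p}$ ($t{\left(p,h \right)} = \sqrt{\left(14 + p\right) + 10} = \sqrt{24 + p}$)
$G{\left(K,j \right)} = \frac{2 K}{K + j}$
$u = - \frac{1096508}{22209} + \frac{2 i \left(568 - i\right)}{7165178625}$ ($u = \frac{\left(-1443413 + 346905\right) + \frac{2 \sqrt{24 - 25}}{\sqrt{24 - 25} + 568}}{22209} = \left(-1096508 + \frac{2 \sqrt{-1}}{\sqrt{-1} + 568}\right) \frac{1}{22209} = \left(-1096508 + \frac{2 i}{i + 568}\right) \frac{1}{22209} = \left(-1096508 + \frac{2 i}{568 + i}\right) \frac{1}{22209} = \left(-1096508 + 2 i \frac{568 - i}{322625}\right) \frac{1}{22209} = \left(-1096508 + \frac{2 i \left(568 - i\right)}{322625}\right) \frac{1}{22209} = - \frac{1096508}{22209} + \frac{2 i \left(568 - i\right)}{7165178625} \approx -49.372 + 1.5854 \cdot 10^{-7} i$)
$- \frac{3692896}{u} + 12740 = - \frac{3692896}{- \frac{353760893498}{7165178625} + \frac{1136 i}{7165178625}} + 12740 = - 3692896 \frac{159131452082625 \left(- \frac{353760893498}{7165178625} - \frac{1136 i}{7165178625}\right)}{387901649805511972} + 12740 = - \frac{146913975717529383000 \left(- \frac{353760893498}{7165178625} - \frac{1136 i}{7165178625}\right)}{96975412451377993} + 12740 = 12740 - \frac{146913975717529383000 \left(- \frac{353760893498}{7165178625} - \frac{1136 i}{7165178625}\right)}{96975412451377993}$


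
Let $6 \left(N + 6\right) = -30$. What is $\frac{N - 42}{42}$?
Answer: $- \frac{53}{42} \approx -1.2619$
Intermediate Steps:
$N = -11$ ($N = -6 + \frac{1}{6} \left(-30\right) = -6 - 5 = -11$)
$\frac{N - 42}{42} = \frac{-11 - 42}{42} = \left(-53\right) \frac{1}{42} = - \frac{53}{42}$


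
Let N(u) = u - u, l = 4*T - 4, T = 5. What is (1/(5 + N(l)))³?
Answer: 1/125 ≈ 0.0080000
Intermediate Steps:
l = 16 (l = 4*5 - 4 = 20 - 4 = 16)
N(u) = 0
(1/(5 + N(l)))³ = (1/(5 + 0))³ = (1/5)³ = (⅕)³ = 1/125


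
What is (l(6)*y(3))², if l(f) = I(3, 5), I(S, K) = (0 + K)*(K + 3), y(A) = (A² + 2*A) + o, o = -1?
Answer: 313600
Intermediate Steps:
y(A) = -1 + A² + 2*A (y(A) = (A² + 2*A) - 1 = -1 + A² + 2*A)
I(S, K) = K*(3 + K)
l(f) = 40 (l(f) = 5*(3 + 5) = 5*8 = 40)
(l(6)*y(3))² = (40*(-1 + 3² + 2*3))² = (40*(-1 + 9 + 6))² = (40*14)² = 560² = 313600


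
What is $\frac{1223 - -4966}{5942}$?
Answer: $\frac{6189}{5942} \approx 1.0416$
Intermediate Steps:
$\frac{1223 - -4966}{5942} = \left(1223 + 4966\right) \frac{1}{5942} = 6189 \cdot \frac{1}{5942} = \frac{6189}{5942}$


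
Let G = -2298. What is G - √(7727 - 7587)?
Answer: -2298 - 2*√35 ≈ -2309.8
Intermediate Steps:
G - √(7727 - 7587) = -2298 - √(7727 - 7587) = -2298 - √140 = -2298 - 2*√35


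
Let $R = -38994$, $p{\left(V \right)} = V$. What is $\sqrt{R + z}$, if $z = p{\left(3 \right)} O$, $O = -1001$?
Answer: $i \sqrt{41997} \approx 204.93 i$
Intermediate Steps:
$z = -3003$ ($z = 3 \left(-1001\right) = -3003$)
$\sqrt{R + z} = \sqrt{-38994 - 3003} = \sqrt{-41997} = i \sqrt{41997}$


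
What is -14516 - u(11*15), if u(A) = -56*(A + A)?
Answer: 3964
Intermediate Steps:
u(A) = -112*A
-14516 - u(11*15) = -14516 - (-112)*11*15 = -14516 - (-112)*165 = -14516 - 1*(-18480) = -14516 + 18480 = 3964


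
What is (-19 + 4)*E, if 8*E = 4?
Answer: -15/2 ≈ -7.5000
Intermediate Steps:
E = 1/2 (E = (1/8)*4 = 1/2 ≈ 0.50000)
(-19 + 4)*E = (-19 + 4)*(1/2) = -15*1/2 = -15/2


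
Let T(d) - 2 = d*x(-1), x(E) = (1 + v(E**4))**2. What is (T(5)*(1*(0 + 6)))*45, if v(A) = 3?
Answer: 22140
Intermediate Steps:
x(E) = 16 (x(E) = (1 + 3)**2 = 4**2 = 16)
T(d) = 2 + 16*d (T(d) = 2 + d*16 = 2 + 16*d)
(T(5)*(1*(0 + 6)))*45 = ((2 + 16*5)*(1*(0 + 6)))*45 = ((2 + 80)*(1*6))*45 = (82*6)*45 = 492*45 = 22140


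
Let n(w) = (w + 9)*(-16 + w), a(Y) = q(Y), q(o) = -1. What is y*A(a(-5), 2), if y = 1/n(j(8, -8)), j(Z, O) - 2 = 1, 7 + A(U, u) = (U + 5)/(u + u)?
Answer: 1/26 ≈ 0.038462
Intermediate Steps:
a(Y) = -1
A(U, u) = -7 + (5 + U)/(2*u) (A(U, u) = -7 + (U + 5)/(u + u) = -7 + (5 + U)/((2*u)) = -7 + (5 + U)*(1/(2*u)) = -7 + (5 + U)/(2*u))
j(Z, O) = 3 (j(Z, O) = 2 + 1 = 3)
n(w) = (-16 + w)*(9 + w) (n(w) = (9 + w)*(-16 + w) = (-16 + w)*(9 + w))
y = -1/156 (y = 1/(-144 + 3² - 7*3) = 1/(-144 + 9 - 21) = 1/(-156) = -1/156 ≈ -0.0064103)
y*A(a(-5), 2) = -(5 - 1 - 14*2)/(312*2) = -(5 - 1 - 28)/(312*2) = -(-24)/(312*2) = -1/156*(-6) = 1/26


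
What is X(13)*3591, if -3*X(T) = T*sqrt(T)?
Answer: -15561*sqrt(13) ≈ -56106.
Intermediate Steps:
X(T) = -T**(3/2)/3 (X(T) = -T*sqrt(T)/3 = -T**(3/2)/3)
X(13)*3591 = -13*sqrt(13)/3*3591 = -15561*sqrt(13)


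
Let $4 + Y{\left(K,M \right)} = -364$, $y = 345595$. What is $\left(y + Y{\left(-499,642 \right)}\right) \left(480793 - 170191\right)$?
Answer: $107228196654$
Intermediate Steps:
$Y{\left(K,M \right)} = -368$ ($Y{\left(K,M \right)} = -4 - 364 = -368$)
$\left(y + Y{\left(-499,642 \right)}\right) \left(480793 - 170191\right) = \left(345595 - 368\right) \left(480793 - 170191\right) = 345227 \cdot 310602 = 107228196654$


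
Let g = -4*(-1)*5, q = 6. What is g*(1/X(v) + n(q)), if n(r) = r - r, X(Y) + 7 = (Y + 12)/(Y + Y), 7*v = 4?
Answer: 5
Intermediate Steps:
v = 4/7 (v = (1/7)*4 = 4/7 ≈ 0.57143)
X(Y) = -7 + (12 + Y)/(2*Y) (X(Y) = -7 + (Y + 12)/(Y + Y) = -7 + (12 + Y)/((2*Y)) = -7 + (12 + Y)*(1/(2*Y)) = -7 + (12 + Y)/(2*Y))
g = 20 (g = 4*5 = 20)
n(r) = 0
g*(1/X(v) + n(q)) = 20*(1/(-13/2 + 6/(4/7)) + 0) = 20*(1/(-13/2 + 6*(7/4)) + 0) = 20*(1/(-13/2 + 21/2) + 0) = 20*(1/4 + 0) = 20*(1/4) = 5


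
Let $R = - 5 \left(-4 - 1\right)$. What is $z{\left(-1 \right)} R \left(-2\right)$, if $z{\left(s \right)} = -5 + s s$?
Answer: $200$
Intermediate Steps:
$R = 25$ ($R = \left(-5\right) \left(-5\right) = 25$)
$z{\left(s \right)} = -5 + s^{2}$
$z{\left(-1 \right)} R \left(-2\right) = \left(-5 + \left(-1\right)^{2}\right) 25 \left(-2\right) = \left(-5 + 1\right) 25 \left(-2\right) = \left(-4\right) 25 \left(-2\right) = \left(-100\right) \left(-2\right) = 200$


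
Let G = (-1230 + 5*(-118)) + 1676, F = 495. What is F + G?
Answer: 351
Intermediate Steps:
G = -144 (G = (-1230 - 590) + 1676 = -1820 + 1676 = -144)
F + G = 495 - 144 = 351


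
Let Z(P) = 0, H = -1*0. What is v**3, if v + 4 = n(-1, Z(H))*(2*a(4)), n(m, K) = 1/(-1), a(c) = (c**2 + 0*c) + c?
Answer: -85184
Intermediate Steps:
a(c) = c + c**2 (a(c) = (c**2 + 0) + c = c**2 + c = c + c**2)
H = 0
n(m, K) = -1
v = -44 (v = -4 - 2*4*(1 + 4) = -4 - 2*4*5 = -4 - 2*20 = -4 - 1*40 = -4 - 40 = -44)
v**3 = (-44)**3 = -85184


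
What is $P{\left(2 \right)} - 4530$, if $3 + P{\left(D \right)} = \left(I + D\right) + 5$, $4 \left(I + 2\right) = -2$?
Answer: $- \frac{9057}{2} \approx -4528.5$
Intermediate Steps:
$I = - \frac{5}{2}$ ($I = -2 + \frac{1}{4} \left(-2\right) = -2 - \frac{1}{2} = - \frac{5}{2} \approx -2.5$)
$P{\left(D \right)} = - \frac{1}{2} + D$ ($P{\left(D \right)} = -3 + \left(\left(- \frac{5}{2} + D\right) + 5\right) = -3 + \left(\frac{5}{2} + D\right) = - \frac{1}{2} + D$)
$P{\left(2 \right)} - 4530 = \left(- \frac{1}{2} + 2\right) - 4530 = \frac{3}{2} - 4530 = - \frac{9057}{2}$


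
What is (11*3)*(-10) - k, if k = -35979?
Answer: 35649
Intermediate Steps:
(11*3)*(-10) - k = (11*3)*(-10) - 1*(-35979) = 33*(-10) + 35979 = -330 + 35979 = 35649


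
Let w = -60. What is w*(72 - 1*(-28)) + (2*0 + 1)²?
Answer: -5999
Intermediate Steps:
w*(72 - 1*(-28)) + (2*0 + 1)² = -60*(72 - 1*(-28)) + (2*0 + 1)² = -60*(72 + 28) + (0 + 1)² = -60*100 + 1² = -6000 + 1 = -5999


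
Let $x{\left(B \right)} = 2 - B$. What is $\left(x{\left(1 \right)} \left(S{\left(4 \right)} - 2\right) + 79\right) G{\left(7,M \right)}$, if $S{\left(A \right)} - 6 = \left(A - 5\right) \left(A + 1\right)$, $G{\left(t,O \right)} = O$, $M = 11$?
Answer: $858$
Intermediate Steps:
$S{\left(A \right)} = 6 + \left(1 + A\right) \left(-5 + A\right)$ ($S{\left(A \right)} = 6 + \left(A - 5\right) \left(A + 1\right) = 6 + \left(-5 + A\right) \left(1 + A\right) = 6 + \left(1 + A\right) \left(-5 + A\right)$)
$\left(x{\left(1 \right)} \left(S{\left(4 \right)} - 2\right) + 79\right) G{\left(7,M \right)} = \left(\left(2 - 1\right) \left(\left(1 + 4^{2} - 16\right) - 2\right) + 79\right) 11 = \left(\left(2 - 1\right) \left(\left(1 + 16 - 16\right) - 2\right) + 79\right) 11 = \left(1 \left(1 - 2\right) + 79\right) 11 = \left(1 \left(-1\right) + 79\right) 11 = \left(-1 + 79\right) 11 = 78 \cdot 11 = 858$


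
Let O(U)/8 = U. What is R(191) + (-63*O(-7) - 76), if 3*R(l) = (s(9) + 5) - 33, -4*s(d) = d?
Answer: 41303/12 ≈ 3441.9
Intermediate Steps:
O(U) = 8*U
s(d) = -d/4
R(l) = -121/12 (R(l) = ((-¼*9 + 5) - 33)/3 = ((-9/4 + 5) - 33)/3 = (11/4 - 33)/3 = (⅓)*(-121/4) = -121/12)
R(191) + (-63*O(-7) - 76) = -121/12 + (-504*(-7) - 76) = -121/12 + (-63*(-56) - 76) = -121/12 + (3528 - 76) = -121/12 + 3452 = 41303/12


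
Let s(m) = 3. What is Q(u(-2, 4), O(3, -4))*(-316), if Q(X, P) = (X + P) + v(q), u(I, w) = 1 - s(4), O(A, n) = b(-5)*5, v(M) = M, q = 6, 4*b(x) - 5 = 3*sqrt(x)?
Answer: -3239 - 1185*I*sqrt(5) ≈ -3239.0 - 2649.7*I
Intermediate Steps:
b(x) = 5/4 + 3*sqrt(x)/4 (b(x) = 5/4 + (3*sqrt(x))/4 = 5/4 + 3*sqrt(x)/4)
O(A, n) = 25/4 + 15*I*sqrt(5)/4 (O(A, n) = (5/4 + 3*sqrt(-5)/4)*5 = (5/4 + 3*(I*sqrt(5))/4)*5 = (5/4 + 3*I*sqrt(5)/4)*5 = 25/4 + 15*I*sqrt(5)/4)
u(I, w) = -2 (u(I, w) = 1 - 1*3 = 1 - 3 = -2)
Q(X, P) = 6 + P + X (Q(X, P) = (X + P) + 6 = (P + X) + 6 = 6 + P + X)
Q(u(-2, 4), O(3, -4))*(-316) = (6 + (25/4 + 15*I*sqrt(5)/4) - 2)*(-316) = (41/4 + 15*I*sqrt(5)/4)*(-316) = -3239 - 1185*I*sqrt(5)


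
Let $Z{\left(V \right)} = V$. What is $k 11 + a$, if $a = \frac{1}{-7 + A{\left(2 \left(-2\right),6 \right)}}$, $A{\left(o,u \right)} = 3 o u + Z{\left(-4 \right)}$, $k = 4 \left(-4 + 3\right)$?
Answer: $- \frac{3653}{83} \approx -44.012$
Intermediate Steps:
$k = -4$ ($k = 4 \left(-1\right) = -4$)
$A{\left(o,u \right)} = -4 + 3 o u$ ($A{\left(o,u \right)} = 3 o u - 4 = -4 + 3 o u$)
$a = - \frac{1}{83}$ ($a = \frac{1}{-7 + \left(-4 + 3 \cdot 2 \left(-2\right) 6\right)} = \frac{1}{-7 + \left(-4 + 3 \left(-4\right) 6\right)} = \frac{1}{-7 - 76} = \frac{1}{-83} = - \frac{1}{83} \approx -0.012048$)
$k 11 + a = \left(-4\right) 11 - \frac{1}{83} = -44 - \frac{1}{83} = - \frac{3653}{83}$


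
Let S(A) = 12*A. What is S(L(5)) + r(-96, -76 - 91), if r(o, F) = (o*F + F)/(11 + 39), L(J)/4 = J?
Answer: 5573/10 ≈ 557.30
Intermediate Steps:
L(J) = 4*J
r(o, F) = F/50 + F*o/50 (r(o, F) = (F*o + F)/50 = (F + F*o)*(1/50) = F/50 + F*o/50)
S(L(5)) + r(-96, -76 - 91) = 12*(4*5) + (-76 - 91)*(1 - 96)/50 = 12*20 + (1/50)*(-167)*(-95) = 240 + 3173/10 = 5573/10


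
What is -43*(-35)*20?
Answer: 30100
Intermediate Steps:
-43*(-35)*20 = 1505*20 = 30100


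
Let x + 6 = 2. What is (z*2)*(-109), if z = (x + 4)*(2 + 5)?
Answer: 0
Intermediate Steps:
x = -4 (x = -6 + 2 = -4)
z = 0 (z = (-4 + 4)*(2 + 5) = 0*7 = 0)
(z*2)*(-109) = (0*2)*(-109) = 0*(-109) = 0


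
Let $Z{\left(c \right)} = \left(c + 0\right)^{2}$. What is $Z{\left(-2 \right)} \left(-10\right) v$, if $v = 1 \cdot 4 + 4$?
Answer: $-320$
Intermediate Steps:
$Z{\left(c \right)} = c^{2}$
$v = 8$ ($v = 4 + 4 = 8$)
$Z{\left(-2 \right)} \left(-10\right) v = \left(-2\right)^{2} \left(-10\right) 8 = 4 \left(-10\right) 8 = \left(-40\right) 8 = -320$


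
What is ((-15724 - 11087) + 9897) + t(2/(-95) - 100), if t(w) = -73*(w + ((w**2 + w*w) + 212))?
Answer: -13408471964/9025 ≈ -1.4857e+6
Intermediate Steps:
t(w) = -15476 - 146*w**2 - 73*w (t(w) = -73*(w + ((w**2 + w**2) + 212)) = -73*(w + (2*w**2 + 212)) = -73*(w + (212 + 2*w**2)) = -73*(212 + w + 2*w**2) = -15476 - 146*w**2 - 73*w)
((-15724 - 11087) + 9897) + t(2/(-95) - 100) = ((-15724 - 11087) + 9897) + (-15476 - 146*(2/(-95) - 100)**2 - 73*(2/(-95) - 100)) = (-26811 + 9897) + (-15476 - 146*(2*(-1/95) - 100)**2 - 73*(2*(-1/95) - 100)) = -16914 + (-15476 - 146*(-2/95 - 100)**2 - 73*(-2/95 - 100)) = -16914 + (-15476 - 146*(-9502/95)**2 - 73*(-9502/95)) = -16914 + (-15476 - 146*90288004/9025 + 693646/95) = -16914 + (-15476 - 13182048584/9025 + 693646/95) = -16914 - 13255823114/9025 = -13408471964/9025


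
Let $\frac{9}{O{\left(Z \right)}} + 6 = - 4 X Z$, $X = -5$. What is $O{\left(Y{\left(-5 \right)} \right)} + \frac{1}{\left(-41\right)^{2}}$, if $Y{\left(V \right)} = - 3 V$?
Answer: $\frac{5141}{164738} \approx 0.031207$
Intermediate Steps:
$O{\left(Z \right)} = \frac{9}{-6 + 20 Z}$ ($O{\left(Z \right)} = \frac{9}{-6 + \left(-4\right) \left(-5\right) Z} = \frac{9}{-6 + 20 Z}$)
$O{\left(Y{\left(-5 \right)} \right)} + \frac{1}{\left(-41\right)^{2}} = \frac{9}{2 \left(-3 + 10 \left(\left(-3\right) \left(-5\right)\right)\right)} + \frac{1}{\left(-41\right)^{2}} = \frac{9}{2 \left(-3 + 10 \cdot 15\right)} + \frac{1}{1681} = \frac{9}{2 \left(-3 + 150\right)} + \frac{1}{1681} = \frac{9}{2 \cdot 147} + \frac{1}{1681} = \frac{9}{2} \cdot \frac{1}{147} + \frac{1}{1681} = \frac{3}{98} + \frac{1}{1681} = \frac{5141}{164738}$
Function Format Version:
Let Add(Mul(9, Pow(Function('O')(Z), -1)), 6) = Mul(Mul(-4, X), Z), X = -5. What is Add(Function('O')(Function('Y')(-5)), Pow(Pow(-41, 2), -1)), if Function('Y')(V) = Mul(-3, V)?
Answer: Rational(5141, 164738) ≈ 0.031207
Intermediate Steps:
Function('O')(Z) = Mul(9, Pow(Add(-6, Mul(20, Z)), -1)) (Function('O')(Z) = Mul(9, Pow(Add(-6, Mul(Mul(-4, -5), Z)), -1)) = Mul(9, Pow(Add(-6, Mul(20, Z)), -1)))
Add(Function('O')(Function('Y')(-5)), Pow(Pow(-41, 2), -1)) = Add(Mul(Rational(9, 2), Pow(Add(-3, Mul(10, Mul(-3, -5))), -1)), Pow(Pow(-41, 2), -1)) = Add(Mul(Rational(9, 2), Pow(Add(-3, Mul(10, 15)), -1)), Pow(1681, -1)) = Add(Mul(Rational(9, 2), Pow(Add(-3, 150), -1)), Rational(1, 1681)) = Add(Mul(Rational(9, 2), Pow(147, -1)), Rational(1, 1681)) = Add(Mul(Rational(9, 2), Rational(1, 147)), Rational(1, 1681)) = Add(Rational(3, 98), Rational(1, 1681)) = Rational(5141, 164738)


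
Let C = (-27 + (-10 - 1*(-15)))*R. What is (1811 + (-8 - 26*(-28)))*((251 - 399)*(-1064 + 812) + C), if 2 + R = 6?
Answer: 94173448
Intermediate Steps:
R = 4 (R = -2 + 6 = 4)
C = -88 (C = (-27 + (-10 - 1*(-15)))*4 = (-27 + (-10 + 15))*4 = (-27 + 5)*4 = -22*4 = -88)
(1811 + (-8 - 26*(-28)))*((251 - 399)*(-1064 + 812) + C) = (1811 + (-8 - 26*(-28)))*((251 - 399)*(-1064 + 812) - 88) = (1811 + (-8 + 728))*(-148*(-252) - 88) = (1811 + 720)*(37296 - 88) = 2531*37208 = 94173448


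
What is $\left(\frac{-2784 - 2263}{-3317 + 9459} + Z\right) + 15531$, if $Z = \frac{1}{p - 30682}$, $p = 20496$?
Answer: $\frac{242901351472}{15640603} \approx 15530.0$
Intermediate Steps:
$Z = - \frac{1}{10186}$ ($Z = \frac{1}{20496 - 30682} = \frac{1}{-10186} = - \frac{1}{10186} \approx -9.8174 \cdot 10^{-5}$)
$\left(\frac{-2784 - 2263}{-3317 + 9459} + Z\right) + 15531 = \left(\frac{-2784 - 2263}{-3317 + 9459} - \frac{1}{10186}\right) + 15531 = \left(- \frac{5047}{6142} - \frac{1}{10186}\right) + 15531 = - \frac{12853721}{15640603} + 15531 = \frac{242901351472}{15640603}$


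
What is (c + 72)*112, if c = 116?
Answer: 21056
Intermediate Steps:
(c + 72)*112 = (116 + 72)*112 = 188*112 = 21056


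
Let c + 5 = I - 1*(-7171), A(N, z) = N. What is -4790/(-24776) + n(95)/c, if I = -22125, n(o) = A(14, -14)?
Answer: 5093339/26473156 ≈ 0.19240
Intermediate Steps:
n(o) = 14
c = -14959 (c = -5 + (-22125 - 1*(-7171)) = -5 + (-22125 + 7171) = -5 - 14954 = -14959)
-4790/(-24776) + n(95)/c = -4790/(-24776) + 14/(-14959) = -4790*(-1/24776) + 14*(-1/14959) = 2395/12388 - 2/2137 = 5093339/26473156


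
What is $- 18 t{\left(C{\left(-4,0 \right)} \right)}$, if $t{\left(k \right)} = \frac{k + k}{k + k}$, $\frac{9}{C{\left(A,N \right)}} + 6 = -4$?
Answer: $-18$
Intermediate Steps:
$C{\left(A,N \right)} = - \frac{9}{10}$ ($C{\left(A,N \right)} = \frac{9}{-6 - 4} = \frac{9}{-10} = 9 \left(- \frac{1}{10}\right) = - \frac{9}{10}$)
$t{\left(k \right)} = 1$ ($t{\left(k \right)} = \frac{2 k}{2 k} = 2 k \frac{1}{2 k} = 1$)
$- 18 t{\left(C{\left(-4,0 \right)} \right)} = \left(-18\right) 1 = -18$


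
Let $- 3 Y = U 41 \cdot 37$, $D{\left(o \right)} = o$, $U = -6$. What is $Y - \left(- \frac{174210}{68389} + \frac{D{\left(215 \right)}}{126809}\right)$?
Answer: $\frac{26333958379089}{8672340701} \approx 3036.5$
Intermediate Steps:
$Y = 3034$ ($Y = - \frac{\left(-6\right) 41 \cdot 37}{3} = - \frac{\left(-246\right) 37}{3} = \left(- \frac{1}{3}\right) \left(-9102\right) = 3034$)
$Y - \left(- \frac{174210}{68389} + \frac{D{\left(215 \right)}}{126809}\right) = 3034 - \left(- \frac{174210}{68389} + \frac{215}{126809}\right) = 3034 - - \frac{22076692255}{8672340701} = 3034 + \frac{22076692255}{8672340701} = \frac{26333958379089}{8672340701}$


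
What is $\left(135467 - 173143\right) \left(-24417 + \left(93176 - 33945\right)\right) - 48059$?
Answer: $-1311700323$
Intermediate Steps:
$\left(135467 - 173143\right) \left(-24417 + \left(93176 - 33945\right)\right) - 48059 = - 37676 \left(-24417 + 59231\right) - 48059 = \left(-37676\right) 34814 - 48059 = -1311652264 - 48059 = -1311700323$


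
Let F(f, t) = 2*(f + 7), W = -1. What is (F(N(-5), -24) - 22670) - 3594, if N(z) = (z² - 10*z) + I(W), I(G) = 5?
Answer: -26090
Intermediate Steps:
N(z) = 5 + z² - 10*z (N(z) = (z² - 10*z) + 5 = 5 + z² - 10*z)
F(f, t) = 14 + 2*f (F(f, t) = 2*(7 + f) = 14 + 2*f)
(F(N(-5), -24) - 22670) - 3594 = ((14 + 2*(5 + (-5)² - 10*(-5))) - 22670) - 3594 = ((14 + 2*(5 + 25 + 50)) - 22670) - 3594 = ((14 + 2*80) - 22670) - 3594 = ((14 + 160) - 22670) - 3594 = (174 - 22670) - 3594 = -22496 - 3594 = -26090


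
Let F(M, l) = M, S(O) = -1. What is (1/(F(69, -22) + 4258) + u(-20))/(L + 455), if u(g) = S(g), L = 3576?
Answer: -4326/17442137 ≈ -0.00024802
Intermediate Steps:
u(g) = -1
(1/(F(69, -22) + 4258) + u(-20))/(L + 455) = (1/(69 + 4258) - 1)/(3576 + 455) = (1/4327 - 1)/4031 = (1/4327 - 1)*(1/4031) = -4326/4327*1/4031 = -4326/17442137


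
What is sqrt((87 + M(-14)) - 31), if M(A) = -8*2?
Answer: 2*sqrt(10) ≈ 6.3246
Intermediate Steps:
M(A) = -16
sqrt((87 + M(-14)) - 31) = sqrt((87 - 16) - 31) = sqrt(71 - 31) = sqrt(40) = 2*sqrt(10)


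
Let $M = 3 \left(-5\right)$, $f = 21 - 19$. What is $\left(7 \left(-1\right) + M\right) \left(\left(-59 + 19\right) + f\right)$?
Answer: $836$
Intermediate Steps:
$f = 2$
$M = -15$
$\left(7 \left(-1\right) + M\right) \left(\left(-59 + 19\right) + f\right) = \left(7 \left(-1\right) - 15\right) \left(\left(-59 + 19\right) + 2\right) = \left(-7 - 15\right) \left(-40 + 2\right) = \left(-22\right) \left(-38\right) = 836$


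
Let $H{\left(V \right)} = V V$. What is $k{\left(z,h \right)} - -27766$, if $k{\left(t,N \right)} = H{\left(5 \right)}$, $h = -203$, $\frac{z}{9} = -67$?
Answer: $27791$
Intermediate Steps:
$z = -603$ ($z = 9 \left(-67\right) = -603$)
$H{\left(V \right)} = V^{2}$
$k{\left(t,N \right)} = 25$ ($k{\left(t,N \right)} = 5^{2} = 25$)
$k{\left(z,h \right)} - -27766 = 25 - -27766 = 25 + 27766 = 27791$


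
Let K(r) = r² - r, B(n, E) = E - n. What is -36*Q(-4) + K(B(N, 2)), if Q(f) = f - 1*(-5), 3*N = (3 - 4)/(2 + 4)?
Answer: -10961/324 ≈ -33.830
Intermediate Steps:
N = -1/18 (N = ((3 - 4)/(2 + 4))/3 = (-1/6)/3 = (-1*⅙)/3 = (⅓)*(-⅙) = -1/18 ≈ -0.055556)
Q(f) = 5 + f (Q(f) = f + 5 = 5 + f)
-36*Q(-4) + K(B(N, 2)) = -36*(5 - 4) + (2 - 1*(-1/18))*(-1 + (2 - 1*(-1/18))) = -36*1 + (2 + 1/18)*(-1 + (2 + 1/18)) = -36 + 37*(-1 + 37/18)/18 = -36 + (37/18)*(19/18) = -36 + 703/324 = -10961/324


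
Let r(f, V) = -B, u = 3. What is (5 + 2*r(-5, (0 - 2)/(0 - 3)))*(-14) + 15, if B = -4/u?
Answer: -277/3 ≈ -92.333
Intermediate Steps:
B = -4/3 ≈ -1.3333
r(f, V) = 4/3 (r(f, V) = -1*(-4/3) = 4/3)
(5 + 2*r(-5, (0 - 2)/(0 - 3)))*(-14) + 15 = (5 + 2*(4/3))*(-14) + 15 = (5 + 8/3)*(-14) + 15 = (23/3)*(-14) + 15 = -322/3 + 15 = -277/3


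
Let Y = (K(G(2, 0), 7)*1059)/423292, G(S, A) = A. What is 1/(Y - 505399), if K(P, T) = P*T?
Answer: -1/505399 ≈ -1.9786e-6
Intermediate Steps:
Y = 0 (Y = ((0*7)*1059)/423292 = (0*1059)*(1/423292) = 0*(1/423292) = 0)
1/(Y - 505399) = 1/(0 - 505399) = 1/(-505399) = -1/505399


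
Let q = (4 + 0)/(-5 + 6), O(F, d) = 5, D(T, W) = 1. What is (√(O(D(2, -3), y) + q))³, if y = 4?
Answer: 27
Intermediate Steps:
q = 4 (q = 4/1 = 4*1 = 4)
(√(O(D(2, -3), y) + q))³ = (√(5 + 4))³ = (√9)³ = 3³ = 27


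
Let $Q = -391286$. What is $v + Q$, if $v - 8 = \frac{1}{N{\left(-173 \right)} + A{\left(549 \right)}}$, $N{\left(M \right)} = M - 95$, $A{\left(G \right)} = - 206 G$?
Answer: $- \frac{44356056637}{113362} \approx -3.9128 \cdot 10^{5}$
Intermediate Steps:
$N{\left(M \right)} = -95 + M$
$v = \frac{906895}{113362}$ ($v = 8 + \frac{1}{\left(-95 - 173\right) - 113094} = 8 + \frac{1}{-268 - 113094} = 8 + \frac{1}{-113362} = 8 - \frac{1}{113362} = \frac{906895}{113362} \approx 8.0$)
$v + Q = \frac{906895}{113362} - 391286 = - \frac{44356056637}{113362}$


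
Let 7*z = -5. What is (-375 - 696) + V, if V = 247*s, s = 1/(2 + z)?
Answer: -7910/9 ≈ -878.89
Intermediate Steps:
z = -5/7 (z = (1/7)*(-5) = -5/7 ≈ -0.71429)
s = 7/9 (s = 1/(2 - 5/7) = 1/(9/7) = 7/9 ≈ 0.77778)
V = 1729/9 (V = 247*(7/9) = 1729/9 ≈ 192.11)
(-375 - 696) + V = (-375 - 696) + 1729/9 = -1071 + 1729/9 = -7910/9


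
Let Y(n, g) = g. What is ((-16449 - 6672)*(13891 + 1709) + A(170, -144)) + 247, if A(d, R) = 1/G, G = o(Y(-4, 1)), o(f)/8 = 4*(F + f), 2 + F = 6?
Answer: -57709976479/160 ≈ -3.6069e+8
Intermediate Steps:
F = 4 (F = -2 + 6 = 4)
o(f) = 128 + 32*f (o(f) = 8*(4*(4 + f)) = 8*(16 + 4*f) = 128 + 32*f)
G = 160 (G = 128 + 32*1 = 128 + 32 = 160)
A(d, R) = 1/160
((-16449 - 6672)*(13891 + 1709) + A(170, -144)) + 247 = ((-16449 - 6672)*(13891 + 1709) + 1/160) + 247 = (-23121*15600 + 1/160) + 247 = (-360687600 + 1/160) + 247 = -57710015999/160 + 247 = -57709976479/160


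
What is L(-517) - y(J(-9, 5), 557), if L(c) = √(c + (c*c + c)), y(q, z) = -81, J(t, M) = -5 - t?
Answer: 81 + √266255 ≈ 597.00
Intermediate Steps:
L(c) = √(c² + 2*c) (L(c) = √(c + (c² + c)) = √(c + (c + c²)) = √(c² + 2*c))
L(-517) - y(J(-9, 5), 557) = √(-517*(2 - 517)) - 1*(-81) = √(-517*(-515)) + 81 = √266255 + 81 = 81 + √266255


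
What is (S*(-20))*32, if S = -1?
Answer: 640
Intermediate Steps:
(S*(-20))*32 = -1*(-20)*32 = 20*32 = 640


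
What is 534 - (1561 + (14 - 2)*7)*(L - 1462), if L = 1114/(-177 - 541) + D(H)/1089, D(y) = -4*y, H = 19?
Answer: 941484708089/390951 ≈ 2.4082e+6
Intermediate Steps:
L = -633857/390951 (L = 1114/(-177 - 541) - 4*19/1089 = 1114/(-718) - 76*1/1089 = 1114*(-1/718) - 76/1089 = -557/359 - 76/1089 = -633857/390951 ≈ -1.6213)
534 - (1561 + (14 - 2)*7)*(L - 1462) = 534 - (1561 + (14 - 2)*7)*(-633857/390951 - 1462) = 534 - (1561 + 12*7)*(-572204219)/390951 = 534 - (1561 + 84)*(-572204219)/390951 = 534 - 1645*(-572204219)/390951 = 534 - 1*(-941275940255/390951) = 534 + 941275940255/390951 = 941484708089/390951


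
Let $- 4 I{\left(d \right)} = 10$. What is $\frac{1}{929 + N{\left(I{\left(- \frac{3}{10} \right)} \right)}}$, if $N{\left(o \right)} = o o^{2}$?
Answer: $\frac{8}{7307} \approx 0.0010948$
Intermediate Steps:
$I{\left(d \right)} = - \frac{5}{2}$ ($I{\left(d \right)} = \left(- \frac{1}{4}\right) 10 = - \frac{5}{2}$)
$N{\left(o \right)} = o^{3}$
$\frac{1}{929 + N{\left(I{\left(- \frac{3}{10} \right)} \right)}} = \frac{1}{929 + \left(- \frac{5}{2}\right)^{3}} = \frac{1}{929 - \frac{125}{8}} = \frac{1}{\frac{7307}{8}} = \frac{8}{7307}$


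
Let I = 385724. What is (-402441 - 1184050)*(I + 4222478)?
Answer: -7310870999182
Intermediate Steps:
(-402441 - 1184050)*(I + 4222478) = (-402441 - 1184050)*(385724 + 4222478) = -1586491*4608202 = -7310870999182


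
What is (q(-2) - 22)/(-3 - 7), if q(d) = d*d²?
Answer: 3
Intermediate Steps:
q(d) = d³
(q(-2) - 22)/(-3 - 7) = ((-2)³ - 22)/(-3 - 7) = (-8 - 22)/(-10) = -⅒*(-30) = 3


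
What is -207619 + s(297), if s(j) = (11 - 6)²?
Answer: -207594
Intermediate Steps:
s(j) = 25 (s(j) = 5² = 25)
-207619 + s(297) = -207619 + 25 = -207594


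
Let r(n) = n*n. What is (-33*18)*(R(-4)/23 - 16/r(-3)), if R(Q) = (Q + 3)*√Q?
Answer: 1056 + 1188*I/23 ≈ 1056.0 + 51.652*I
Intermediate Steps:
R(Q) = √Q*(3 + Q) (R(Q) = (3 + Q)*√Q = √Q*(3 + Q))
r(n) = n²
(-33*18)*(R(-4)/23 - 16/r(-3)) = (-33*18)*((√(-4)*(3 - 4))/23 - 16/((-3)²)) = -594*(((2*I)*(-1))*(1/23) - 16/9) = -594*(-2*I*(1/23) - 16*⅑) = -594*(-2*I/23 - 16/9) = -594*(-16/9 - 2*I/23) = 1056 + 1188*I/23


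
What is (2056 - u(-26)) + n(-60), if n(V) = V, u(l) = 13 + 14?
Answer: 1969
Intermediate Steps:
u(l) = 27
(2056 - u(-26)) + n(-60) = (2056 - 1*27) - 60 = (2056 - 27) - 60 = 2029 - 60 = 1969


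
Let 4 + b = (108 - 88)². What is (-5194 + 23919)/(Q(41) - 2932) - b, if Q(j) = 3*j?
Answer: -1131089/2809 ≈ -402.67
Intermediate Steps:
b = 396 (b = -4 + (108 - 88)² = -4 + 20² = -4 + 400 = 396)
(-5194 + 23919)/(Q(41) - 2932) - b = (-5194 + 23919)/(3*41 - 2932) - 1*396 = 18725/(123 - 2932) - 396 = 18725/(-2809) - 396 = 18725*(-1/2809) - 396 = -18725/2809 - 396 = -1131089/2809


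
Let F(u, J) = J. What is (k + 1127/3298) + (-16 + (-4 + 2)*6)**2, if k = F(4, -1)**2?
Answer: 2590057/3298 ≈ 785.34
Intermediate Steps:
k = 1 (k = (-1)**2 = 1)
(k + 1127/3298) + (-16 + (-4 + 2)*6)**2 = (1 + 1127/3298) + (-16 + (-4 + 2)*6)**2 = (1 + 1127*(1/3298)) + (-16 - 2*6)**2 = (1 + 1127/3298) + (-16 - 12)**2 = 4425/3298 + (-28)**2 = 4425/3298 + 784 = 2590057/3298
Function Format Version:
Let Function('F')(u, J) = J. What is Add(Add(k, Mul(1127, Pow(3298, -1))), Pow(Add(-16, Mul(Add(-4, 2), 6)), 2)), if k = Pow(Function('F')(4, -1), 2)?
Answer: Rational(2590057, 3298) ≈ 785.34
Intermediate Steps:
k = 1 (k = Pow(-1, 2) = 1)
Add(Add(k, Mul(1127, Pow(3298, -1))), Pow(Add(-16, Mul(Add(-4, 2), 6)), 2)) = Add(Add(1, Mul(1127, Pow(3298, -1))), Pow(Add(-16, Mul(Add(-4, 2), 6)), 2)) = Add(Add(1, Mul(1127, Rational(1, 3298))), Pow(Add(-16, Mul(-2, 6)), 2)) = Add(Add(1, Rational(1127, 3298)), Pow(Add(-16, -12), 2)) = Add(Rational(4425, 3298), Pow(-28, 2)) = Add(Rational(4425, 3298), 784) = Rational(2590057, 3298)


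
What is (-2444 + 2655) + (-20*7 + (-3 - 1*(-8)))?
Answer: 76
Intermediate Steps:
(-2444 + 2655) + (-20*7 + (-3 - 1*(-8))) = 211 + (-140 + (-3 + 8)) = 211 + (-140 + 5) = 211 - 135 = 76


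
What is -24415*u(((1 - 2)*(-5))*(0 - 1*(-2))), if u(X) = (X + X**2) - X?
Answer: -2441500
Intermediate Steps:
u(X) = X**2
-24415*u(((1 - 2)*(-5))*(0 - 1*(-2))) = -24415*25*(0 - 1*(-2))**2*(1 - 2)**2 = -24415*25*(0 + 2)**2 = -24415*(5*2)**2 = -24415*10**2 = -24415*100 = -2441500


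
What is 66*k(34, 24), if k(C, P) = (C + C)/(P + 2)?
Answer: 2244/13 ≈ 172.62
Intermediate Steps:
k(C, P) = 2*C/(2 + P) (k(C, P) = (2*C)/(2 + P) = 2*C/(2 + P))
66*k(34, 24) = 66*(2*34/(2 + 24)) = 66*(2*34/26) = 66*(2*34*(1/26)) = 66*(34/13) = 2244/13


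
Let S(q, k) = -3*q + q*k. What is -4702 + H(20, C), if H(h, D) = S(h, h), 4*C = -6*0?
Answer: -4362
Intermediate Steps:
S(q, k) = -3*q + k*q
C = 0 (C = (-6*0)/4 = (1/4)*0 = 0)
H(h, D) = h*(-3 + h)
-4702 + H(20, C) = -4702 + 20*(-3 + 20) = -4702 + 20*17 = -4702 + 340 = -4362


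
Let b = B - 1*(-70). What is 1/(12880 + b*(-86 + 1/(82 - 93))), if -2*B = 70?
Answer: 11/108535 ≈ 0.00010135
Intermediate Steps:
B = -35 (B = -1/2*70 = -35)
b = 35 (b = -35 - 1*(-70) = -35 + 70 = 35)
1/(12880 + b*(-86 + 1/(82 - 93))) = 1/(12880 + 35*(-86 + 1/(82 - 93))) = 1/(12880 + 35*(-86 + 1/(-11))) = 1/(12880 + 35*(-86 - 1/11)) = 1/(12880 + 35*(-947/11)) = 1/(12880 - 33145/11) = 1/(108535/11) = 11/108535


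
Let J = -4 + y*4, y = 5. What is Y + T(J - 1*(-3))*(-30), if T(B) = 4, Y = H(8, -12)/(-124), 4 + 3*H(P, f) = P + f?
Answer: -11158/93 ≈ -119.98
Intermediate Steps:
H(P, f) = -4/3 + P/3 + f/3 (H(P, f) = -4/3 + (P + f)/3 = -4/3 + (P/3 + f/3) = -4/3 + P/3 + f/3)
J = 16 (J = -4 + 5*4 = -4 + 20 = 16)
Y = 2/93 (Y = (-4/3 + (1/3)*8 + (1/3)*(-12))/(-124) = (-4/3 + 8/3 - 4)*(-1/124) = -8/3*(-1/124) = 2/93 ≈ 0.021505)
Y + T(J - 1*(-3))*(-30) = 2/93 + 4*(-30) = 2/93 - 120 = -11158/93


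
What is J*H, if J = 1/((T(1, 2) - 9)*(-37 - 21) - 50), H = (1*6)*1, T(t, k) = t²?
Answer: 1/69 ≈ 0.014493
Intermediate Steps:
H = 6 (H = 6*1 = 6)
J = 1/414 (J = 1/((1² - 9)*(-37 - 21) - 50) = 1/((1 - 9)*(-58) - 50) = 1/(-8*(-58) - 50) = 1/(464 - 50) = 1/414 ≈ 0.0024155)
J*H = (1/414)*6 = 1/69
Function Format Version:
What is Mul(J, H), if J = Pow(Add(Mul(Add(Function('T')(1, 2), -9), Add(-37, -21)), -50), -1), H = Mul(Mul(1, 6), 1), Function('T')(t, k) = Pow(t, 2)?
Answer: Rational(1, 69) ≈ 0.014493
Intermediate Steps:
H = 6 (H = Mul(6, 1) = 6)
J = Rational(1, 414) (J = Pow(Add(Mul(Add(Pow(1, 2), -9), Add(-37, -21)), -50), -1) = Pow(Add(Mul(Add(1, -9), -58), -50), -1) = Pow(Add(Mul(-8, -58), -50), -1) = Pow(Add(464, -50), -1) = Pow(414, -1) = Rational(1, 414) ≈ 0.0024155)
Mul(J, H) = Mul(Rational(1, 414), 6) = Rational(1, 69)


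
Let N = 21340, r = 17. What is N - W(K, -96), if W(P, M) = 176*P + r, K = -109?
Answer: 40507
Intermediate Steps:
W(P, M) = 17 + 176*P (W(P, M) = 176*P + 17 = 17 + 176*P)
N - W(K, -96) = 21340 - (17 + 176*(-109)) = 21340 - (17 - 19184) = 21340 - 1*(-19167) = 21340 + 19167 = 40507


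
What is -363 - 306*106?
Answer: -32799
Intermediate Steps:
-363 - 306*106 = -363 - 32436 = -32799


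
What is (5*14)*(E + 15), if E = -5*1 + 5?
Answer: 1050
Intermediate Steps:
E = 0 (E = -5 + 5 = 0)
(5*14)*(E + 15) = (5*14)*(0 + 15) = 70*15 = 1050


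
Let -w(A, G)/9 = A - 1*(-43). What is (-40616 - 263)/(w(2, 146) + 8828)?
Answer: -40879/8423 ≈ -4.8533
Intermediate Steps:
w(A, G) = -387 - 9*A (w(A, G) = -9*(A - 1*(-43)) = -9*(A + 43) = -9*(43 + A) = -387 - 9*A)
(-40616 - 263)/(w(2, 146) + 8828) = (-40616 - 263)/((-387 - 9*2) + 8828) = -40879/((-387 - 18) + 8828) = -40879/(-405 + 8828) = -40879/8423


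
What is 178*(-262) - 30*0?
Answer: -46636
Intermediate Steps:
178*(-262) - 30*0 = -46636 + 0 = -46636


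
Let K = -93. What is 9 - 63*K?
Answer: 5868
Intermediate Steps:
9 - 63*K = 9 - 63*(-93) = 9 + 5859 = 5868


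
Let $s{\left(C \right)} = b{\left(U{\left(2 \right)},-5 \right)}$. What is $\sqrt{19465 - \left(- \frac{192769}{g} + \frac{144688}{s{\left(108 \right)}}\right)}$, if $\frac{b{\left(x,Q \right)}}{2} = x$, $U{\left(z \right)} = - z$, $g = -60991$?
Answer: $\frac{\sqrt{206952434906518}}{60991} \approx 235.87$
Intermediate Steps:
$b{\left(x,Q \right)} = 2 x$
$s{\left(C \right)} = -4$ ($s{\left(C \right)} = 2 \left(\left(-1\right) 2\right) = 2 \left(-2\right) = -4$)
$\sqrt{19465 - \left(- \frac{192769}{g} + \frac{144688}{s{\left(108 \right)}}\right)} = \sqrt{19465 + \left(\frac{192769}{-60991} - \frac{144688}{-4}\right)} = \sqrt{19465 + \left(192769 \left(- \frac{1}{60991}\right) - -36172\right)} = \sqrt{19465 + \left(- \frac{192769}{60991} + 36172\right)} = \sqrt{19465 + \frac{2205973683}{60991}} = \sqrt{\frac{3393163498}{60991}} = \frac{\sqrt{206952434906518}}{60991}$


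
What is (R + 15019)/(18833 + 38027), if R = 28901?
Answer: 2196/2843 ≈ 0.77242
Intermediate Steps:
(R + 15019)/(18833 + 38027) = (28901 + 15019)/(18833 + 38027) = 43920/56860 = 43920*(1/56860) = 2196/2843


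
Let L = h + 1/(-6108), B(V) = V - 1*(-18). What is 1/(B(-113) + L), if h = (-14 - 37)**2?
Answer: 6108/15306647 ≈ 0.00039904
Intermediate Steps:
h = 2601 (h = (-51)**2 = 2601)
B(V) = 18 + V (B(V) = V + 18 = 18 + V)
L = 15886907/6108 (L = 2601 + 1/(-6108) = 2601 - 1/6108 = 15886907/6108 ≈ 2601.0)
1/(B(-113) + L) = 1/((18 - 113) + 15886907/6108) = 1/(-95 + 15886907/6108) = 1/(15306647/6108) = 6108/15306647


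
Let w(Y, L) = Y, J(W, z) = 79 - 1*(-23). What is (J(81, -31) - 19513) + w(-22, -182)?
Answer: -19433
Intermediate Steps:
J(W, z) = 102 (J(W, z) = 79 + 23 = 102)
(J(81, -31) - 19513) + w(-22, -182) = (102 - 19513) - 22 = -19411 - 22 = -19433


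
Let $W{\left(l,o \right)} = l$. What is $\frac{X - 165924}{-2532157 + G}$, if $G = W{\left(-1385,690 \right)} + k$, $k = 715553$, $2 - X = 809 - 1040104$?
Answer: $- \frac{873373}{1817989} \approx -0.48041$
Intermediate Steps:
$X = 1039297$ ($X = 2 - \left(809 - 1040104\right) = 2 - -1039295 = 2 + 1039295 = 1039297$)
$G = 714168$ ($G = -1385 + 715553 = 714168$)
$\frac{X - 165924}{-2532157 + G} = \frac{1039297 - 165924}{-2532157 + 714168} = \frac{873373}{-1817989} = 873373 \left(- \frac{1}{1817989}\right) = - \frac{873373}{1817989}$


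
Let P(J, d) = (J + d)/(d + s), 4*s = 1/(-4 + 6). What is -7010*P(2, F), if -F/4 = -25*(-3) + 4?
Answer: -17609120/2527 ≈ -6968.4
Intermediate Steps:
F = -316 (F = -4*(-25*(-3) + 4) = -4*(-5*(-15) + 4) = -4*(75 + 4) = -4*79 = -316)
s = ⅛ (s = 1/(4*(-4 + 6)) = (¼)/2 = (¼)*(½) = ⅛ ≈ 0.12500)
P(J, d) = (J + d)/(⅛ + d) (P(J, d) = (J + d)/(d + ⅛) = (J + d)/(⅛ + d))
-7010*P(2, F) = -56080*(2 - 316)/(1 + 8*(-316)) = -56080*(-314)/(1 - 2528) = -56080*(-314)/(-2527) = -56080*(-1)*(-314)/2527 = -7010*2512/2527 = -17609120/2527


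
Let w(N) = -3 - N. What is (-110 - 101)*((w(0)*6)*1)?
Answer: 3798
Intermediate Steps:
(-110 - 101)*((w(0)*6)*1) = (-110 - 101)*(((-3 - 1*0)*6)*1) = -211*(-3 + 0)*6 = -211*(-3*6) = -(-3798) = -211*(-18) = 3798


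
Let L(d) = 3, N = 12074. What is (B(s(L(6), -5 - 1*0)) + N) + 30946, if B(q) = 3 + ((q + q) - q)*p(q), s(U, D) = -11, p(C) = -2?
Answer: 43045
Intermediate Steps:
B(q) = 3 - 2*q (B(q) = 3 + ((q + q) - q)*(-2) = 3 + (2*q - q)*(-2) = 3 + q*(-2) = 3 - 2*q)
(B(s(L(6), -5 - 1*0)) + N) + 30946 = ((3 - 2*(-11)) + 12074) + 30946 = ((3 + 22) + 12074) + 30946 = (25 + 12074) + 30946 = 12099 + 30946 = 43045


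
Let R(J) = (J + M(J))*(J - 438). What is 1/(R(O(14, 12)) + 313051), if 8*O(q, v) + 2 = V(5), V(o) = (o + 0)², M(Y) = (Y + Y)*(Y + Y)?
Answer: 128/38068953 ≈ 3.3623e-6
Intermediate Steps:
M(Y) = 4*Y² (M(Y) = (2*Y)*(2*Y) = 4*Y²)
V(o) = o²
O(q, v) = 23/8 (O(q, v) = -¼ + (⅛)*5² = -¼ + (⅛)*25 = -¼ + 25/8 = 23/8)
R(J) = (-438 + J)*(J + 4*J²) (R(J) = (J + 4*J²)*(J - 438) = (J + 4*J²)*(-438 + J) = (-438 + J)*(J + 4*J²))
1/(R(O(14, 12)) + 313051) = 1/(23*(-438 - 1751*23/8 + 4*(23/8)²)/8 + 313051) = 1/(23*(-438 - 40273/8 + 4*(529/64))/8 + 313051) = 1/(23*(-438 - 40273/8 + 529/16)/8 + 313051) = 1/((23/8)*(-87025/16) + 313051) = 1/(-2001575/128 + 313051) = 1/(38068953/128) = 128/38068953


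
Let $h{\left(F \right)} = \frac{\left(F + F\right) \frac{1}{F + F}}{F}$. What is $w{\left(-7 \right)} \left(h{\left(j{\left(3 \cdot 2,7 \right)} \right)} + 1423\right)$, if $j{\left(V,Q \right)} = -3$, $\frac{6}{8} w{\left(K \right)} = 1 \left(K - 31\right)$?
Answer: $- \frac{648736}{9} \approx -72082.0$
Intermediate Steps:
$w{\left(K \right)} = - \frac{124}{3} + \frac{4 K}{3}$ ($w{\left(K \right)} = \frac{4 \cdot 1 \left(K - 31\right)}{3} = \frac{4 \cdot 1 \left(-31 + K\right)}{3} = \frac{4 \left(-31 + K\right)}{3} = - \frac{124}{3} + \frac{4 K}{3}$)
$h{\left(F \right)} = \frac{1}{F}$ ($h{\left(F \right)} = \frac{2 F \frac{1}{2 F}}{F} = 1 \frac{1}{F} = \frac{1}{F}$)
$w{\left(-7 \right)} \left(h{\left(j{\left(3 \cdot 2,7 \right)} \right)} + 1423\right) = \left(- \frac{124}{3} + \frac{4}{3} \left(-7\right)\right) \left(\frac{1}{-3} + 1423\right) = \left(- \frac{124}{3} - \frac{28}{3}\right) \left(- \frac{1}{3} + 1423\right) = \left(- \frac{152}{3}\right) \frac{4268}{3} = - \frac{648736}{9}$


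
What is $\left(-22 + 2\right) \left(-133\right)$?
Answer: $2660$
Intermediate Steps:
$\left(-22 + 2\right) \left(-133\right) = \left(-20\right) \left(-133\right) = 2660$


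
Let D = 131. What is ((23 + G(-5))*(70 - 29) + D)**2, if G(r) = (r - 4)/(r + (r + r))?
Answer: 30173049/25 ≈ 1.2069e+6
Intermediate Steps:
G(r) = (-4 + r)/(3*r) (G(r) = (-4 + r)/(r + 2*r) = (-4 + r)/((3*r)) = (-4 + r)*(1/(3*r)) = (-4 + r)/(3*r))
((23 + G(-5))*(70 - 29) + D)**2 = ((23 + (1/3)*(-4 - 5)/(-5))*(70 - 29) + 131)**2 = ((23 + (1/3)*(-1/5)*(-9))*41 + 131)**2 = ((23 + 3/5)*41 + 131)**2 = ((118/5)*41 + 131)**2 = (4838/5 + 131)**2 = (5493/5)**2 = 30173049/25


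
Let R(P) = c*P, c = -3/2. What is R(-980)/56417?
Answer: 1470/56417 ≈ 0.026056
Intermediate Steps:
c = -3/2 (c = -3*1/2 = -3/2 ≈ -1.5000)
R(P) = -3*P/2
R(-980)/56417 = -3/2*(-980)/56417 = 1470*(1/56417) = 1470/56417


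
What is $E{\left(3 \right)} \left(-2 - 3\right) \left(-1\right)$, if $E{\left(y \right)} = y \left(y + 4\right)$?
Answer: $105$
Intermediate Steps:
$E{\left(y \right)} = y \left(4 + y\right)$
$E{\left(3 \right)} \left(-2 - 3\right) \left(-1\right) = 3 \left(4 + 3\right) \left(-2 - 3\right) \left(-1\right) = 3 \cdot 7 \left(\left(-5\right) \left(-1\right)\right) = 21 \cdot 5 = 105$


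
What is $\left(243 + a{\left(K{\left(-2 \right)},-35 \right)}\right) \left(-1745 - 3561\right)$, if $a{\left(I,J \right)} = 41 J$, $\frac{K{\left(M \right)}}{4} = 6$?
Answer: $6324752$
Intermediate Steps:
$K{\left(M \right)} = 24$ ($K{\left(M \right)} = 4 \cdot 6 = 24$)
$\left(243 + a{\left(K{\left(-2 \right)},-35 \right)}\right) \left(-1745 - 3561\right) = \left(243 + 41 \left(-35\right)\right) \left(-1745 - 3561\right) = \left(243 - 1435\right) \left(-5306\right) = \left(-1192\right) \left(-5306\right) = 6324752$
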